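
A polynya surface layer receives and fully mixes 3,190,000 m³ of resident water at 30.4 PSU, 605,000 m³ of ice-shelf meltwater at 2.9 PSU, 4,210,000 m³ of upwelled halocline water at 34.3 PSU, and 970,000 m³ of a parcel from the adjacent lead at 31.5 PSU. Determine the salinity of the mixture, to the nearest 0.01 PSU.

30.49 PSU

Total salt / total volume:
salt = 3,190,000×30.4 + 605,000×2.9 + 4,210,000×34.3 + 970,000×31.5 = 96,976,000 + 1,754,500 + 144,403,000 + 30,555,000 = 273,688,500
volume = 3,190,000 + 605,000 + 4,210,000 + 970,000 = 8,975,000 m³
S = 273,688,500 / 8,975,000 = 30.4945 PSU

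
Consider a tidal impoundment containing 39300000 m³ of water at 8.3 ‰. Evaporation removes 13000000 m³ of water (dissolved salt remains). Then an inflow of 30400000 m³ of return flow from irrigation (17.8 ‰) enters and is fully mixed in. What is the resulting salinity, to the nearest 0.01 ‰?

15.30 ‰

After evaporation: salt = 39,300,000×8.3 = 326,190,000; volume = 39,300,000 − 13,000,000 = 26,300,000 m³
After mixing: salt = 326,190,000 + 30,400,000×17.8 = 867,310,000; volume = 26,300,000 + 30,400,000 = 56,700,000 m³
S = 867,310,000 / 56,700,000 = 15.2965 ‰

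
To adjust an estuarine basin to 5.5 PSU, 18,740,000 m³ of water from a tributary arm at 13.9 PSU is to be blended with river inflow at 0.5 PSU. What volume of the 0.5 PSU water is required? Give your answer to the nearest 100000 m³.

31500000 m³

Salt balance: 18,740,000×13.9 + V×0.5 = (18,740,000+V)×5.5
260,486,000 + 0.5V = 103,070,000 + 5.5V
157,416,000 = 5V
V = 31,483,200 m³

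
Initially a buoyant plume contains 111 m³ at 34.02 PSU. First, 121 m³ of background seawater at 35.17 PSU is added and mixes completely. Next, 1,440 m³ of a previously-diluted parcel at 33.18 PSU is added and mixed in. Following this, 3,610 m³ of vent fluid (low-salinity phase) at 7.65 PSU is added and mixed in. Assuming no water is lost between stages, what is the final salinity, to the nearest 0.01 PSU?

15.79 PSU

Mass of salt is conserved:
Initial salt = 111×34.02 = 3,776.22
After stage 1: salt = 3,776.22 + 121×35.17 = 8,031.79; volume = 232 m³; S = 34.62 PSU
After stage 2: salt = 8,031.79 + 1,440×33.18 = 55,810.99; volume = 1,672 m³; S = 33.38 PSU
After stage 3: salt = 55,810.99 + 3,610×7.65 = 83,427.49; volume = 5,282 m³
S = 83,427.49 / 5,282 = 15.7947 PSU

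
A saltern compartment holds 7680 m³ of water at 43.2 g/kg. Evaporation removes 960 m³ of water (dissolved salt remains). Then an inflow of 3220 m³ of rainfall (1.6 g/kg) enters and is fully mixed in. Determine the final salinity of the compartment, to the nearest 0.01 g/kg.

After evaporation: salt = 7,680×43.2 = 331,776; volume = 7,680 − 960 = 6,720 m³
After mixing: salt = 331,776 + 3,220×1.6 = 336,928; volume = 6,720 + 3,220 = 9,940 m³
S = 336,928 / 9,940 = 33.8962 g/kg

33.90 g/kg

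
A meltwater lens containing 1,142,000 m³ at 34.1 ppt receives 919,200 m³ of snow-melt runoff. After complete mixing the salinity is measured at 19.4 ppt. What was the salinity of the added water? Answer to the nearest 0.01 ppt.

1.14 ppt

Salt balance: 1,142,000×34.1 + 919,200×S = 2,061,200×19.4
38,942,200 + 919,200·S = 39,987,280
S = (39,987,280 − 38,942,200) / 919,200 = 1.1369 ppt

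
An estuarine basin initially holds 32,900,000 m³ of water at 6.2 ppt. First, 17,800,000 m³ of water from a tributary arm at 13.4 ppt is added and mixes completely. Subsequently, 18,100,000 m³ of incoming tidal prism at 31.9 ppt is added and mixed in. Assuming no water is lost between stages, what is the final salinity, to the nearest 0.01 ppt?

Conserving salt mass:
Initial salt = 32,900,000×6.2 = 203,980,000
After stage 1: salt = 203,980,000 + 17,800,000×13.4 = 442,500,000; volume = 50,700,000 m³; S = 8.728 ppt
After stage 2: salt = 442,500,000 + 18,100,000×31.9 = 1,019,890,000; volume = 68,800,000 m³
S = 1,019,890,000 / 68,800,000 = 14.824 ppt

14.82 ppt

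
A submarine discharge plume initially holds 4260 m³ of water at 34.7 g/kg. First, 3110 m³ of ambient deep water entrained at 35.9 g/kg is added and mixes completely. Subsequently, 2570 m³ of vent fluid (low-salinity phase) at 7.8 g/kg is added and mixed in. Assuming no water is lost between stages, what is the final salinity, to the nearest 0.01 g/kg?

28.12 g/kg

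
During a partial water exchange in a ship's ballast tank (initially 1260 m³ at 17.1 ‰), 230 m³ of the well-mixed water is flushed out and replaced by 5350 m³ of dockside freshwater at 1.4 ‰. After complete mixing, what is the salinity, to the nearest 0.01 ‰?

3.93 ‰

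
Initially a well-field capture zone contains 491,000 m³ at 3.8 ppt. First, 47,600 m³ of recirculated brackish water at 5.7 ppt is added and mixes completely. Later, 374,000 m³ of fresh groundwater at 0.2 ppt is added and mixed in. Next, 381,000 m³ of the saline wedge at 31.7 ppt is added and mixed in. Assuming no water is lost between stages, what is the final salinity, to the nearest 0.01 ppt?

11.05 ppt

Weighted by volume,
Initial salt = 491,000×3.8 = 1,865,800
After stage 1: salt = 1,865,800 + 47,600×5.7 = 2,137,120; volume = 538,600 m³; S = 3.968 ppt
After stage 2: salt = 2,137,120 + 374,000×0.2 = 2,211,920; volume = 912,600 m³; S = 2.424 ppt
After stage 3: salt = 2,211,920 + 381,000×31.7 = 14,289,620; volume = 1,293,600 m³
S = 14,289,620 / 1,293,600 = 11.0464 ppt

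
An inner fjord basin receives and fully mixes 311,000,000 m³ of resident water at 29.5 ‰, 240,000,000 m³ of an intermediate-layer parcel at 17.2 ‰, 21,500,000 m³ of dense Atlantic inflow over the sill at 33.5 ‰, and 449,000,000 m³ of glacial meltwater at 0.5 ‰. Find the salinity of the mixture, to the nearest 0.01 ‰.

13.95 ‰

By conservation of dissolved salt,
salt = 311,000,000×29.5 + 240,000,000×17.2 + 21,500,000×33.5 + 449,000,000×0.5 = 9,174,500,000 + 4,128,000,000 + 720,250,000 + 224,500,000 = 14,247,250,000
volume = 311,000,000 + 240,000,000 + 21,500,000 + 449,000,000 = 1,021,500,000 m³
S = 14,247,250,000 / 1,021,500,000 = 13.9474 ‰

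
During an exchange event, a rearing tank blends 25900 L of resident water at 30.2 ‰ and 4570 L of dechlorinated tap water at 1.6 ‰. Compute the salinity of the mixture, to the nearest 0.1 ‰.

25.9 ‰

Mass of salt is conserved:
salt = 25,900×30.2 + 4,570×1.6 = 782,180 + 7,312 = 789,492
volume = 25,900 + 4,570 = 30,470 L
S = 789,492 / 30,470 = 25.91 ‰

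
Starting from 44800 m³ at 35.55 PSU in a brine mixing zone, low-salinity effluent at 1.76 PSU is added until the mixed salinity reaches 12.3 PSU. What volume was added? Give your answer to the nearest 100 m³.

98800 m³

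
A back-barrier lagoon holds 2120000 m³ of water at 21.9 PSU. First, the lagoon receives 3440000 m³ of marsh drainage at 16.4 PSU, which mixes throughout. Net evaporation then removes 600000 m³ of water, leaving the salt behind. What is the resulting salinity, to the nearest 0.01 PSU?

20.73 PSU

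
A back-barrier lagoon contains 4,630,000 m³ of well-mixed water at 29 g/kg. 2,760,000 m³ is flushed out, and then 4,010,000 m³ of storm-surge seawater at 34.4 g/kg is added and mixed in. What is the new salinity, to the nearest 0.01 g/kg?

Remaining after removal: 1,870,000 m³ at 29 g/kg (salt = 54,230,000)
After addition: salt = 54,230,000 + 4,010,000×34.4 = 192,174,000; volume = 5,880,000 m³
S = 192,174,000 / 5,880,000 = 32.6827 g/kg

32.68 g/kg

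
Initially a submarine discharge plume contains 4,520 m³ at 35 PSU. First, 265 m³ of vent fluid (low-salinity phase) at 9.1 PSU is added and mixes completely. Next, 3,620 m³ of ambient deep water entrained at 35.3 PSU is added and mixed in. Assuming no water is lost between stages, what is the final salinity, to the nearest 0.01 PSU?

Weighted by volume,
Initial salt = 4,520×35 = 158,200
After stage 1: salt = 158,200 + 265×9.1 = 160,611.5; volume = 4,785 m³; S = 33.566 PSU
After stage 2: salt = 160,611.5 + 3,620×35.3 = 288,397.5; volume = 8,405 m³
S = 288,397.5 / 8,405 = 34.3126 PSU

34.31 PSU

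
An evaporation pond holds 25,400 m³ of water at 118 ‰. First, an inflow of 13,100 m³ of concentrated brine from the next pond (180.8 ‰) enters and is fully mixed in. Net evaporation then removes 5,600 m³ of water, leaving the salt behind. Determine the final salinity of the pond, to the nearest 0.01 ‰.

After mixing: salt = 25,400×118 + 13,100×180.8 = 5,365,680; volume = 38,500 m³
After evaporation: salt unchanged = 5,365,680; volume = 38,500 − 5,600 = 32,900 m³
S = 5,365,680 / 32,900 = 163.0906 ‰

163.09 ‰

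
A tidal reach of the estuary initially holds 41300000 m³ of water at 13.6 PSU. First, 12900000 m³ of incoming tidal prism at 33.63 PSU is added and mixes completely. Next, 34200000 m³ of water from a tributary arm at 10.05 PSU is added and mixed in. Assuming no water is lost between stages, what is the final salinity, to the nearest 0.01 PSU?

Salt balance:
Initial salt = 41,300,000×13.6 = 561,680,000
After stage 1: salt = 561,680,000 + 12,900,000×33.63 = 995,507,000; volume = 54,200,000 m³; S = 18.367 PSU
After stage 2: salt = 995,507,000 + 34,200,000×10.05 = 1,339,217,000; volume = 88,400,000 m³
S = 1,339,217,000 / 88,400,000 = 15.1495 PSU

15.15 PSU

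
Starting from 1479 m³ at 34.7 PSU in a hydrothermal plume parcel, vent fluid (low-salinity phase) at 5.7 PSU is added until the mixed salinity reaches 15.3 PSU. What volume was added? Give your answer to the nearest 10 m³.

2990 m³

Salt balance: 1,479×34.7 + V×5.7 = (1,479+V)×15.3
51,321.3 + 5.7V = 22,628.7 + 15.3V
28,692.6 = 9.6V
V = 2,988.81 m³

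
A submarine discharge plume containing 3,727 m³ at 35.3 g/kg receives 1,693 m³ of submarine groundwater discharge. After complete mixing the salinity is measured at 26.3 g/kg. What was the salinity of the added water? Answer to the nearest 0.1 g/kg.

Salt balance: 3,727×35.3 + 1,693×S = 5,420×26.3
131,563.1 + 1,693·S = 142,546
S = (142,546 − 131,563.1) / 1,693 = 6.4872 g/kg

6.5 g/kg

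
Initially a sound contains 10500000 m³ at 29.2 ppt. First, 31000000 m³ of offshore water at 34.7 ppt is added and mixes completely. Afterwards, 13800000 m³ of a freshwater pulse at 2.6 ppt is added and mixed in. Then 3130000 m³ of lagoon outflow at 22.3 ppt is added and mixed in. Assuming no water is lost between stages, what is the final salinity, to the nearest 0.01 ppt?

25.47 ppt

Conserving salt mass:
Initial salt = 10,500,000×29.2 = 306,600,000
After stage 1: salt = 306,600,000 + 31,000,000×34.7 = 1,382,300,000; volume = 41,500,000 m³; S = 33.308 ppt
After stage 2: salt = 1,382,300,000 + 13,800,000×2.6 = 1,418,180,000; volume = 55,300,000 m³; S = 25.645 ppt
After stage 3: salt = 1,418,180,000 + 3,130,000×22.3 = 1,487,979,000; volume = 58,430,000 m³
S = 1,487,979,000 / 58,430,000 = 25.466 ppt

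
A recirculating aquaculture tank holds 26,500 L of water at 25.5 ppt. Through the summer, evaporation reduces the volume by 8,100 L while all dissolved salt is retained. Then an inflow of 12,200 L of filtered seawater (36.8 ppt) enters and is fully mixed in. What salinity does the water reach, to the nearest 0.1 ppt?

36.8 ppt

After evaporation: salt = 26,500×25.5 = 675,750; volume = 26,500 − 8,100 = 18,400 L
After mixing: salt = 675,750 + 12,200×36.8 = 1,124,710; volume = 18,400 + 12,200 = 30,600 L
S = 1,124,710 / 30,600 = 36.7552 ppt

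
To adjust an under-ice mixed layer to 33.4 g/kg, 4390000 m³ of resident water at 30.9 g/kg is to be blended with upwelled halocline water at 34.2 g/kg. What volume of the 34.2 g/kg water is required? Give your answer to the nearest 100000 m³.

Salt balance: 4,390,000×30.9 + V×34.2 = (4,390,000+V)×33.4
135,651,000 + 34.2V = 146,626,000 + 33.4V
10,975,000 = 0.8V
V = 13,718,750 m³

13700000 m³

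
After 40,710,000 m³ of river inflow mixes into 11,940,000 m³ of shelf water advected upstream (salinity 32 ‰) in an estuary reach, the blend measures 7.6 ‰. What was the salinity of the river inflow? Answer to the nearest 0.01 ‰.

0.44 ‰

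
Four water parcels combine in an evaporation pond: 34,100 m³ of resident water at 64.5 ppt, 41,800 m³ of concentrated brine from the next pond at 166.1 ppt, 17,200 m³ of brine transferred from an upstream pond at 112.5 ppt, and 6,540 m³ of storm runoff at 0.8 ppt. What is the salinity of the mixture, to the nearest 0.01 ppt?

111.23 ppt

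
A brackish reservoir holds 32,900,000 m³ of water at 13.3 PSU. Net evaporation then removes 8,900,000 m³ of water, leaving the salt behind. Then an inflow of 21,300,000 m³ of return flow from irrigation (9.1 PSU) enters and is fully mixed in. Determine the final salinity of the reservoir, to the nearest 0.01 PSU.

After evaporation: salt = 32,900,000×13.3 = 437,570,000; volume = 32,900,000 − 8,900,000 = 24,000,000 m³
After mixing: salt = 437,570,000 + 21,300,000×9.1 = 631,400,000; volume = 24,000,000 + 21,300,000 = 45,300,000 m³
S = 631,400,000 / 45,300,000 = 13.9382 PSU

13.94 PSU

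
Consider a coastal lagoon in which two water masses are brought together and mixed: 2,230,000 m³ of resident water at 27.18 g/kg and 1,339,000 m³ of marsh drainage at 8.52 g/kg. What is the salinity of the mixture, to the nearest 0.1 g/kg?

20.2 g/kg

Total salt / total volume:
salt = 2,230,000×27.18 + 1,339,000×8.52 = 60,611,400 + 11,408,280 = 72,019,680
volume = 2,230,000 + 1,339,000 = 3,569,000 m³
S = 72,019,680 / 3,569,000 = 20.179 g/kg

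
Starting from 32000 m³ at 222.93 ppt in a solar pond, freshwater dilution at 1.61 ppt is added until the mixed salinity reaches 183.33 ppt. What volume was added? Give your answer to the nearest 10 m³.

Salt balance: 32,000×222.93 + V×1.61 = (32,000+V)×183.33
7,133,760 + 1.61V = 5,866,560 + 183.33V
1,267,200 = 181.72V
V = 6,973.37 m³

6970 m³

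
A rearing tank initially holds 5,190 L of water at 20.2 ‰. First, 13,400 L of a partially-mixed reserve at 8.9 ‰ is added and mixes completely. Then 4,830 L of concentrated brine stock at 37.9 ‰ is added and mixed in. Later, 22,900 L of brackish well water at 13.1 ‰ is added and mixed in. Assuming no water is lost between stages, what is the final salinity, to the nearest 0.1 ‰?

By conservation of dissolved salt,
Initial salt = 5,190×20.2 = 104,838
After stage 1: salt = 104,838 + 13,400×8.9 = 224,098; volume = 18,590 L; S = 12.055 ‰
After stage 2: salt = 224,098 + 4,830×37.9 = 407,155; volume = 23,420 L; S = 17.385 ‰
After stage 3: salt = 407,155 + 22,900×13.1 = 707,145; volume = 46,320 L
S = 707,145 / 46,320 = 15.2665 ‰

15.3 ‰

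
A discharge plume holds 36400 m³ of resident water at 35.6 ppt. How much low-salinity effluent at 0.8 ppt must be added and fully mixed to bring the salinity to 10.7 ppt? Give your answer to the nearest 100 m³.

91600 m³

Salt balance: 36,400×35.6 + V×0.8 = (36,400+V)×10.7
1,295,840 + 0.8V = 389,480 + 10.7V
906,360 = 9.9V
V = 91,551.52 m³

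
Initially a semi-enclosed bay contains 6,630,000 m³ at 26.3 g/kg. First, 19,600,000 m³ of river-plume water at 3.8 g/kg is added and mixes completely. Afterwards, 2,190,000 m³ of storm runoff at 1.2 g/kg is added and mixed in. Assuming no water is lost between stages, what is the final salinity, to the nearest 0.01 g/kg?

8.85 g/kg

Mass of salt is conserved:
Initial salt = 6,630,000×26.3 = 174,369,000
After stage 1: salt = 174,369,000 + 19,600,000×3.8 = 248,849,000; volume = 26,230,000 m³; S = 9.487 g/kg
After stage 2: salt = 248,849,000 + 2,190,000×1.2 = 251,477,000; volume = 28,420,000 m³
S = 251,477,000 / 28,420,000 = 8.8486 g/kg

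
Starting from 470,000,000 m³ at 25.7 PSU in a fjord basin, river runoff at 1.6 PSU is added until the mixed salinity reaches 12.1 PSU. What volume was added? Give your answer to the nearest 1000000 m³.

609000000 m³

Salt balance: 470,000,000×25.7 + V×1.6 = (470,000,000+V)×12.1
12,079,000,000 + 1.6V = 5,687,000,000 + 12.1V
6,392,000,000 = 10.5V
V = 608,761,904.76 m³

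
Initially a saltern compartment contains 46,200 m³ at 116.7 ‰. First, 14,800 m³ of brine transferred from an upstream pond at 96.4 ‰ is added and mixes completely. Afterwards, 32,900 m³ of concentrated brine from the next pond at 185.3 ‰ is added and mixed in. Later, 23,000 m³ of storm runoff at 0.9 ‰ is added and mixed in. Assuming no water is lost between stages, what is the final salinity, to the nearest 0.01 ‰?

110.65 ‰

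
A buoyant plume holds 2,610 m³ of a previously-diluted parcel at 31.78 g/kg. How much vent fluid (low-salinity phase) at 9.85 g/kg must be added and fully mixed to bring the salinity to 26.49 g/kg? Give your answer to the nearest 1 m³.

830 m³

Salt balance: 2,610×31.78 + V×9.85 = (2,610+V)×26.49
82,945.8 + 9.85V = 69,138.9 + 26.49V
13,806.9 = 16.64V
V = 829.74 m³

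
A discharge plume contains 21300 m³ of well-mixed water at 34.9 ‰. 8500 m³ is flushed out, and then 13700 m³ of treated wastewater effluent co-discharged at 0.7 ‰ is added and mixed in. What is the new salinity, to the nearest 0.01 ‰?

17.22 ‰

Remaining after removal: 12,800 m³ at 34.9 ‰ (salt = 446,720)
After addition: salt = 446,720 + 13,700×0.7 = 456,310; volume = 26,500 m³
S = 456,310 / 26,500 = 17.2192 ‰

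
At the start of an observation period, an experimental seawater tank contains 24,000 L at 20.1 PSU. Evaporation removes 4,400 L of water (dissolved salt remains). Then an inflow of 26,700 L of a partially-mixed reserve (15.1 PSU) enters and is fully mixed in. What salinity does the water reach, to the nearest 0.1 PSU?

19.1 PSU

After evaporation: salt = 24,000×20.1 = 482,400; volume = 24,000 − 4,400 = 19,600 L
After mixing: salt = 482,400 + 26,700×15.1 = 885,570; volume = 19,600 + 26,700 = 46,300 L
S = 885,570 / 46,300 = 19.1268 PSU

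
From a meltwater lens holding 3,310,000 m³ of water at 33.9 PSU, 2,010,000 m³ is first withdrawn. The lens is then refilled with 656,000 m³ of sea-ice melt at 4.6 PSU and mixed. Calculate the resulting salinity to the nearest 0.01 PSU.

Remaining after removal: 1,300,000 m³ at 33.9 PSU (salt = 44,070,000)
After addition: salt = 44,070,000 + 656,000×4.6 = 47,087,600; volume = 1,956,000 m³
S = 47,087,600 / 1,956,000 = 24.0734 PSU

24.07 PSU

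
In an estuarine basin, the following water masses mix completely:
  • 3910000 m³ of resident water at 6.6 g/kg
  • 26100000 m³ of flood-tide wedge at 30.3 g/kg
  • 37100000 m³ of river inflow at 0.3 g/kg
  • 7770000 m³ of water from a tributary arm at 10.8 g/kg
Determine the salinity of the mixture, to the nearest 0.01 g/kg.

12.18 g/kg

By conservation of dissolved salt,
salt = 3,910,000×6.6 + 26,100,000×30.3 + 37,100,000×0.3 + 7,770,000×10.8 = 25,806,000 + 790,830,000 + 11,130,000 + 83,916,000 = 911,682,000
volume = 3,910,000 + 26,100,000 + 37,100,000 + 7,770,000 = 74,880,000 m³
S = 911,682,000 / 74,880,000 = 12.1752 g/kg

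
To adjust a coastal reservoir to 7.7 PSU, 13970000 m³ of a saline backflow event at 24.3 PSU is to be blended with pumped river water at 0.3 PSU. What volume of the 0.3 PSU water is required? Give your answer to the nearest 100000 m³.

31300000 m³

Salt balance: 13,970,000×24.3 + V×0.3 = (13,970,000+V)×7.7
339,471,000 + 0.3V = 107,569,000 + 7.7V
231,902,000 = 7.4V
V = 31,338,108.11 m³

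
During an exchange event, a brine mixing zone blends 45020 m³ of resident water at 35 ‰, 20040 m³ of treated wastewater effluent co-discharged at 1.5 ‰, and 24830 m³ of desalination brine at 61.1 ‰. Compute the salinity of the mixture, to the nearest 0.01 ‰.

34.74 ‰

Salt balance:
salt = 45,020×35 + 20,040×1.5 + 24,830×61.1 = 1,575,700 + 30,060 + 1,517,113 = 3,122,873
volume = 45,020 + 20,040 + 24,830 = 89,890 m³
S = 3,122,873 / 89,890 = 34.7411 ‰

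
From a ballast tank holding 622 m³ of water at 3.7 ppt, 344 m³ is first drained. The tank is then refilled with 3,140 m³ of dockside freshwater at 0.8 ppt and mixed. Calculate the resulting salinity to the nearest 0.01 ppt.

1.04 ppt

Remaining after removal: 278 m³ at 3.7 ppt (salt = 1,028.6)
After addition: salt = 1,028.6 + 3,140×0.8 = 3,540.6; volume = 3,418 m³
S = 3,540.6 / 3,418 = 1.0359 ppt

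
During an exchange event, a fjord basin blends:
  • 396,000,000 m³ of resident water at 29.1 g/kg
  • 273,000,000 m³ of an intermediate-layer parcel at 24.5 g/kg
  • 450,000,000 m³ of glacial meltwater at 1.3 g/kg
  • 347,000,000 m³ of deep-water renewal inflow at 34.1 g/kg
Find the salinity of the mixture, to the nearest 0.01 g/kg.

20.89 g/kg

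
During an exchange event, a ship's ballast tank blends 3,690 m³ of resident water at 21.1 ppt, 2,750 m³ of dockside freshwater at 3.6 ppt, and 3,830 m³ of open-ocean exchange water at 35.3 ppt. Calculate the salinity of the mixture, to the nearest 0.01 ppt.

21.71 ppt

Mass of salt is conserved:
salt = 3,690×21.1 + 2,750×3.6 + 3,830×35.3 = 77,859 + 9,900 + 135,199 = 222,958
volume = 3,690 + 2,750 + 3,830 = 10,270 m³
S = 222,958 / 10,270 = 21.7096 ppt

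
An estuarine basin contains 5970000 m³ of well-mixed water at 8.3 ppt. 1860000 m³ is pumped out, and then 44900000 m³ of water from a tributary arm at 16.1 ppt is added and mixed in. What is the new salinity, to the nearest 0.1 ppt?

Remaining after removal: 4,110,000 m³ at 8.3 ppt (salt = 34,113,000)
After addition: salt = 34,113,000 + 44,900,000×16.1 = 757,003,000; volume = 49,010,000 m³
S = 757,003,000 / 49,010,000 = 15.4459 ppt

15.4 ppt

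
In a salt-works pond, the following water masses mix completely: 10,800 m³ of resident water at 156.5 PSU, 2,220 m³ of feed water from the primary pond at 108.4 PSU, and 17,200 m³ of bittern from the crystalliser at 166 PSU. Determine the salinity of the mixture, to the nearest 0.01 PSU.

Weighted by volume,
salt = 10,800×156.5 + 2,220×108.4 + 17,200×166 = 1,690,200 + 240,648 + 2,855,200 = 4,786,048
volume = 10,800 + 2,220 + 17,200 = 30,220 m³
S = 4,786,048 / 30,220 = 158.3735 PSU

158.37 PSU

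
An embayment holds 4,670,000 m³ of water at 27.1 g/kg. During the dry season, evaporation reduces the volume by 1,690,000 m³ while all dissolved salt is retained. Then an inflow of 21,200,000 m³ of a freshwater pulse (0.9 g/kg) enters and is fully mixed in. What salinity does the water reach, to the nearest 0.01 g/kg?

After evaporation: salt = 4,670,000×27.1 = 126,557,000; volume = 4,670,000 − 1,690,000 = 2,980,000 m³
After mixing: salt = 126,557,000 + 21,200,000×0.9 = 145,637,000; volume = 2,980,000 + 21,200,000 = 24,180,000 m³
S = 145,637,000 / 24,180,000 = 6.023 g/kg

6.02 g/kg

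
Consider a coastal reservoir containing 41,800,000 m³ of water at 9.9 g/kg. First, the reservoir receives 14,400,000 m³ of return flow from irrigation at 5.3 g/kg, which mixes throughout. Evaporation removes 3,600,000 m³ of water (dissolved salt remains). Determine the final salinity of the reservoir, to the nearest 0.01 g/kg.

9.32 g/kg

After mixing: salt = 41,800,000×9.9 + 14,400,000×5.3 = 490,140,000; volume = 56,200,000 m³
After evaporation: salt unchanged = 490,140,000; volume = 56,200,000 − 3,600,000 = 52,600,000 m³
S = 490,140,000 / 52,600,000 = 9.3183 g/kg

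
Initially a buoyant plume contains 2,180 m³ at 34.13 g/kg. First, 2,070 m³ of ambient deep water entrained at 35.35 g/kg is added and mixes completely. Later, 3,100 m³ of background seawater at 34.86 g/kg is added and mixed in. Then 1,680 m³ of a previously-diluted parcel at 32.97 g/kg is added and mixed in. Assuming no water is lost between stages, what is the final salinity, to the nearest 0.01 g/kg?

34.44 g/kg

Total salt / total volume:
Initial salt = 2,180×34.13 = 74,403.4
After stage 1: salt = 74,403.4 + 2,070×35.35 = 147,577.9; volume = 4,250 m³; S = 34.724 g/kg
After stage 2: salt = 147,577.9 + 3,100×34.86 = 255,643.9; volume = 7,350 m³; S = 34.781 g/kg
After stage 3: salt = 255,643.9 + 1,680×32.97 = 311,033.5; volume = 9,030 m³
S = 311,033.5 / 9,030 = 34.4445 g/kg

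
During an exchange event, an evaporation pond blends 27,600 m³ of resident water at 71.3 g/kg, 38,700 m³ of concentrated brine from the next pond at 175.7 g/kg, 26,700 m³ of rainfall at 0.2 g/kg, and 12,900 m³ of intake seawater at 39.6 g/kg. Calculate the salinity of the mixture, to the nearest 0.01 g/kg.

Weighted by volume,
salt = 27,600×71.3 + 38,700×175.7 + 26,700×0.2 + 12,900×39.6 = 1,967,880 + 6,799,590 + 5,340 + 510,840 = 9,283,650
volume = 27,600 + 38,700 + 26,700 + 12,900 = 105,900 m³
S = 9,283,650 / 105,900 = 87.6643 g/kg

87.66 g/kg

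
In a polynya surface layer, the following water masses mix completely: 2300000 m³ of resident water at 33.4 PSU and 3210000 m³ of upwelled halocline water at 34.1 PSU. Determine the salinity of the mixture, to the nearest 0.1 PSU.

33.8 PSU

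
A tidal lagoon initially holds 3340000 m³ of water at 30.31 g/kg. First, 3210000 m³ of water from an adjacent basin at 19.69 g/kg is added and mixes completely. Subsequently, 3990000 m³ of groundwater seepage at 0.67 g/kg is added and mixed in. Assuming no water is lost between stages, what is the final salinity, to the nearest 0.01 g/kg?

15.86 g/kg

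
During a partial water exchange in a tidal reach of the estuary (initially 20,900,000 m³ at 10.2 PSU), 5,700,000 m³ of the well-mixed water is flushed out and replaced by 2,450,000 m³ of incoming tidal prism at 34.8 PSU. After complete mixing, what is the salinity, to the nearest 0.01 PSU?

Remaining after removal: 15,200,000 m³ at 10.2 PSU (salt = 155,040,000)
After addition: salt = 155,040,000 + 2,450,000×34.8 = 240,300,000; volume = 17,650,000 m³
S = 240,300,000 / 17,650,000 = 13.6147 PSU

13.61 PSU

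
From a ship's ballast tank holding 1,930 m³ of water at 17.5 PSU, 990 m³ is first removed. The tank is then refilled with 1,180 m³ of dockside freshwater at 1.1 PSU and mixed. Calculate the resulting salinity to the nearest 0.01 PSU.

8.37 PSU

Remaining after removal: 940 m³ at 17.5 PSU (salt = 16,450)
After addition: salt = 16,450 + 1,180×1.1 = 17,748; volume = 2,120 m³
S = 17,748 / 2,120 = 8.3717 PSU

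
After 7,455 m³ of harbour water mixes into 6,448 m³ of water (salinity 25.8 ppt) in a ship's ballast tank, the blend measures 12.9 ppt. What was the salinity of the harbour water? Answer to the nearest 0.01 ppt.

1.74 ppt

Salt balance: 6,448×25.8 + 7,455×S = 13,903×12.9
166,358.4 + 7,455·S = 179,348.7
S = (179,348.7 − 166,358.4) / 7,455 = 1.7425 ppt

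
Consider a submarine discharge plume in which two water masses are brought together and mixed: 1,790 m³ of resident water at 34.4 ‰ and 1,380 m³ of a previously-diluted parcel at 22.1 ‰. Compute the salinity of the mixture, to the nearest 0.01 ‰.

29.05 ‰

Mass of salt is conserved:
salt = 1,790×34.4 + 1,380×22.1 = 61,576 + 30,498 = 92,074
volume = 1,790 + 1,380 = 3,170 m³
S = 92,074 / 3,170 = 29.0454 ‰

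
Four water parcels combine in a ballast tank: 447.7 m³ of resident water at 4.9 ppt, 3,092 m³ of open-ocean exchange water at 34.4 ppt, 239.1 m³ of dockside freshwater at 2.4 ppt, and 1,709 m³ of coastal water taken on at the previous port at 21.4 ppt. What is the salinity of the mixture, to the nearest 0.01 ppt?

26.55 ppt

Conserving salt mass:
salt = 447.7×4.9 + 3,092×34.4 + 239.1×2.4 + 1,709×21.4 = 2,193.73 + 106,364.8 + 573.84 + 36,572.6 = 145,704.97
volume = 447.7 + 3,092 + 239.1 + 1,709 = 5,487.8 m³
S = 145,704.97 / 5,487.8 = 26.5507 ppt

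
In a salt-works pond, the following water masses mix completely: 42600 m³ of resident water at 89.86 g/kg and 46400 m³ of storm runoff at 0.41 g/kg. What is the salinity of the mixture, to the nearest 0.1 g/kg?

43.2 g/kg

Mass of salt is conserved:
salt = 42,600×89.86 + 46,400×0.41 = 3,828,036 + 19,024 = 3,847,060
volume = 42,600 + 46,400 = 89,000 m³
S = 3,847,060 / 89,000 = 43.225 g/kg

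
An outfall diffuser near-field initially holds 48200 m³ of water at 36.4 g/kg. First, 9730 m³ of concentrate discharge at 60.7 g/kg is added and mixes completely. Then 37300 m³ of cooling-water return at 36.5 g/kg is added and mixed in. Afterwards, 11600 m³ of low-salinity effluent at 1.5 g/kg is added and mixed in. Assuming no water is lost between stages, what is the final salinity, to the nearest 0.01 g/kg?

34.86 g/kg

Salt balance:
Initial salt = 48,200×36.4 = 1,754,480
After stage 1: salt = 1,754,480 + 9,730×60.7 = 2,345,091; volume = 57,930 m³; S = 40.481 g/kg
After stage 2: salt = 2,345,091 + 37,300×36.5 = 3,706,541; volume = 95,230 m³; S = 38.922 g/kg
After stage 3: salt = 3,706,541 + 11,600×1.5 = 3,723,941; volume = 106,830 m³
S = 3,723,941 / 106,830 = 34.8586 g/kg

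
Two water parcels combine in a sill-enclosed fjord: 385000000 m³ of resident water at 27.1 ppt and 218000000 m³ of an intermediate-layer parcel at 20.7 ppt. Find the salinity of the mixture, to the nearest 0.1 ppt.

Conserving salt mass:
salt = 385,000,000×27.1 + 218,000,000×20.7 = 10,433,500,000 + 4,512,600,000 = 14,946,100,000
volume = 385,000,000 + 218,000,000 = 603,000,000 m³
S = 14,946,100,000 / 603,000,000 = 24.786 ppt

24.8 ppt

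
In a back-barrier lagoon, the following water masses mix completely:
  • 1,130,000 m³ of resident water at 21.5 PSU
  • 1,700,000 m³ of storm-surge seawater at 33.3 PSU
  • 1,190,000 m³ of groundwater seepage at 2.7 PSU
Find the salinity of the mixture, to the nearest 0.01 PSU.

Total salt / total volume:
salt = 1,130,000×21.5 + 1,700,000×33.3 + 1,190,000×2.7 = 24,295,000 + 56,610,000 + 3,213,000 = 84,118,000
volume = 1,130,000 + 1,700,000 + 1,190,000 = 4,020,000 m³
S = 84,118,000 / 4,020,000 = 20.9249 PSU

20.92 PSU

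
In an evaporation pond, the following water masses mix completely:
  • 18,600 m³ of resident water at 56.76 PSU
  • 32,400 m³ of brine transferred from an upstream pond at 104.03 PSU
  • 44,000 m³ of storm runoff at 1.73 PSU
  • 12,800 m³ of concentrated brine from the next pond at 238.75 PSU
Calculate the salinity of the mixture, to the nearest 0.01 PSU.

Salt balance:
salt = 18,600×56.76 + 32,400×104.03 + 44,000×1.73 + 12,800×238.75 = 1,055,736 + 3,370,572 + 76,120 + 3,056,000 = 7,558,428
volume = 18,600 + 32,400 + 44,000 + 12,800 = 107,800 m³
S = 7,558,428 / 107,800 = 70.1153 PSU

70.12 PSU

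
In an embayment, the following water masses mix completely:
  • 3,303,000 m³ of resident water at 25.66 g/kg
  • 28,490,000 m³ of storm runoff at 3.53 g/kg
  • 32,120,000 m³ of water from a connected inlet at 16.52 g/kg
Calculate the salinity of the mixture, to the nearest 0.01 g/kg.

11.20 g/kg

Conserving salt mass:
salt = 3,303,000×25.66 + 28,490,000×3.53 + 32,120,000×16.52 = 84,754,980 + 100,569,700 + 530,622,400 = 715,947,080
volume = 3,303,000 + 28,490,000 + 32,120,000 = 63,913,000 m³
S = 715,947,080 / 63,913,000 = 11.2019 g/kg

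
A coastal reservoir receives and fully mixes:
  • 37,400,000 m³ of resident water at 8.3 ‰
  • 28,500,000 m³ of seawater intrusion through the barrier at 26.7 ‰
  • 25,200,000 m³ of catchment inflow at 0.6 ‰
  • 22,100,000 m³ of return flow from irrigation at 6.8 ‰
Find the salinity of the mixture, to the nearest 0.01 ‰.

10.93 ‰

By conservation of dissolved salt,
salt = 37,400,000×8.3 + 28,500,000×26.7 + 25,200,000×0.6 + 22,100,000×6.8 = 310,420,000 + 760,950,000 + 15,120,000 + 150,280,000 = 1,236,770,000
volume = 37,400,000 + 28,500,000 + 25,200,000 + 22,100,000 = 113,200,000 m³
S = 1,236,770,000 / 113,200,000 = 10.9255 ‰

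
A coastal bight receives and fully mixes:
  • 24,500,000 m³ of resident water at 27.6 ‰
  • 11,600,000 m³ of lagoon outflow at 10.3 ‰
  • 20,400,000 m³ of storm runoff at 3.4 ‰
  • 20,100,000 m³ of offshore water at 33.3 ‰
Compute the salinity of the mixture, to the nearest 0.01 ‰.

20.03 ‰

Weighted by volume,
salt = 24,500,000×27.6 + 11,600,000×10.3 + 20,400,000×3.4 + 20,100,000×33.3 = 676,200,000 + 119,480,000 + 69,360,000 + 669,330,000 = 1,534,370,000
volume = 24,500,000 + 11,600,000 + 20,400,000 + 20,100,000 = 76,600,000 m³
S = 1,534,370,000 / 76,600,000 = 20.0309 ‰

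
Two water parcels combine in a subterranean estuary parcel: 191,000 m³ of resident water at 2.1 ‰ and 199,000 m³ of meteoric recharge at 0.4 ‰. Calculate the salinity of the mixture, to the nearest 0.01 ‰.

Total salt / total volume:
salt = 191,000×2.1 + 199,000×0.4 = 401,100 + 79,600 = 480,700
volume = 191,000 + 199,000 = 390,000 m³
S = 480,700 / 390,000 = 1.2326 ‰

1.23 ‰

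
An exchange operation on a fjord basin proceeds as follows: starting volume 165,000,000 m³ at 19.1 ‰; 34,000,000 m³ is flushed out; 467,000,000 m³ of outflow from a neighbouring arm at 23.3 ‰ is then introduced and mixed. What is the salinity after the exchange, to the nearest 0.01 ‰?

22.38 ‰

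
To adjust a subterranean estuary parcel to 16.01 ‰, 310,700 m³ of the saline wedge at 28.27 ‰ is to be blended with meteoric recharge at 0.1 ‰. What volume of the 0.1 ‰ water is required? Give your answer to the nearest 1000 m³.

239000 m³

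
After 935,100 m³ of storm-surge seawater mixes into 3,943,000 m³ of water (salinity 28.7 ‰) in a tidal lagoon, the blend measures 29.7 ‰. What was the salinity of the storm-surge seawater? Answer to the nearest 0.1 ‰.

33.9 ‰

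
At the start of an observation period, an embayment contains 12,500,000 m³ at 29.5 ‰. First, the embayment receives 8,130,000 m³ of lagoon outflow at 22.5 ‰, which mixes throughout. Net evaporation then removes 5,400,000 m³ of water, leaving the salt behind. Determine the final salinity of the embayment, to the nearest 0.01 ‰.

After mixing: salt = 12,500,000×29.5 + 8,130,000×22.5 = 551,675,000; volume = 20,630,000 m³
After evaporation: salt unchanged = 551,675,000; volume = 20,630,000 − 5,400,000 = 15,230,000 m³
S = 551,675,000 / 15,230,000 = 36.2229 ‰

36.22 ‰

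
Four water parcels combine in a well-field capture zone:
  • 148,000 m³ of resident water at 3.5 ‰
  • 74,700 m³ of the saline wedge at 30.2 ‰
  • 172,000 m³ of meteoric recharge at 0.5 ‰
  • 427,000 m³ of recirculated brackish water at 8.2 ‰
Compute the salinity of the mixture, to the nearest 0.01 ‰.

Weighted by volume,
salt = 148,000×3.5 + 74,700×30.2 + 172,000×0.5 + 427,000×8.2 = 518,000 + 2,255,940 + 86,000 + 3,501,400 = 6,361,340
volume = 148,000 + 74,700 + 172,000 + 427,000 = 821,700 m³
S = 6,361,340 / 821,700 = 7.7417 ‰

7.74 ‰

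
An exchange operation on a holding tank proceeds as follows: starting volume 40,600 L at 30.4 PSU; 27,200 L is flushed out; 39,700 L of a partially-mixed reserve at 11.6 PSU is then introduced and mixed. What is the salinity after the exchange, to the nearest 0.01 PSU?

16.34 PSU

Remaining after removal: 13,400 L at 30.4 PSU (salt = 407,360)
After addition: salt = 407,360 + 39,700×11.6 = 867,880; volume = 53,100 L
S = 867,880 / 53,100 = 16.3443 PSU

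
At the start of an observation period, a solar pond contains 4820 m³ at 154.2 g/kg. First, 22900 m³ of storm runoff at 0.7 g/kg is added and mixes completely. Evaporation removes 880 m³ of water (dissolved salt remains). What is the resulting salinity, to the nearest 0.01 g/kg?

After mixing: salt = 4,820×154.2 + 22,900×0.7 = 759,274; volume = 27,720 m³
After evaporation: salt unchanged = 759,274; volume = 27,720 − 880 = 26,840 m³
S = 759,274 / 26,840 = 28.2889 g/kg

28.29 g/kg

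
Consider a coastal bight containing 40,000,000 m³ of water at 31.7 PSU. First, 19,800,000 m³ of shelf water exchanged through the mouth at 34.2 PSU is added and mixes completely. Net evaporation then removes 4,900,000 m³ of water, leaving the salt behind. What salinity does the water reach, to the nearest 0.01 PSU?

35.43 PSU

After mixing: salt = 40,000,000×31.7 + 19,800,000×34.2 = 1,945,160,000; volume = 59,800,000 m³
After evaporation: salt unchanged = 1,945,160,000; volume = 59,800,000 − 4,900,000 = 54,900,000 m³
S = 1,945,160,000 / 54,900,000 = 35.431 PSU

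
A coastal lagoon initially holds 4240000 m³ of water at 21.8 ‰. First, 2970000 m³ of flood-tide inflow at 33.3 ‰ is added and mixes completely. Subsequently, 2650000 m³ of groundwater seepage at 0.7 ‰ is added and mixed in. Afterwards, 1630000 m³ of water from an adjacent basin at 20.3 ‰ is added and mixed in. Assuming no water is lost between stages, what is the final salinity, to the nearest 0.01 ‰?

Mass of salt is conserved:
Initial salt = 4,240,000×21.8 = 92,432,000
After stage 1: salt = 92,432,000 + 2,970,000×33.3 = 191,333,000; volume = 7,210,000 m³; S = 26.537 ‰
After stage 2: salt = 191,333,000 + 2,650,000×0.7 = 193,188,000; volume = 9,860,000 m³; S = 19.593 ‰
After stage 3: salt = 193,188,000 + 1,630,000×20.3 = 226,277,000; volume = 11,490,000 m³
S = 226,277,000 / 11,490,000 = 19.6934 ‰

19.69 ‰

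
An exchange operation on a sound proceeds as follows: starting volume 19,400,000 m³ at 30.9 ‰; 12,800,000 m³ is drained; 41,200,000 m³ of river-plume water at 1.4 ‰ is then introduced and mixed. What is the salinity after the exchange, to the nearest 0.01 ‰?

Remaining after removal: 6,600,000 m³ at 30.9 ‰ (salt = 203,940,000)
After addition: salt = 203,940,000 + 41,200,000×1.4 = 261,620,000; volume = 47,800,000 m³
S = 261,620,000 / 47,800,000 = 5.4732 ‰

5.47 ‰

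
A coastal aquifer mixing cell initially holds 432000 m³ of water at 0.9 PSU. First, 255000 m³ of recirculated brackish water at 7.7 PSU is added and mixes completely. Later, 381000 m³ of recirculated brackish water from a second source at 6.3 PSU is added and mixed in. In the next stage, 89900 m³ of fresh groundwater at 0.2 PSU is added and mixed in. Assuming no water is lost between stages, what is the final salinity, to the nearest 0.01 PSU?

4.12 PSU

By conservation of dissolved salt,
Initial salt = 432,000×0.9 = 388,800
After stage 1: salt = 388,800 + 255,000×7.7 = 2,352,300; volume = 687,000 m³; S = 3.424 PSU
After stage 2: salt = 2,352,300 + 381,000×6.3 = 4,752,600; volume = 1,068,000 m³; S = 4.45 PSU
After stage 3: salt = 4,752,600 + 89,900×0.2 = 4,770,580; volume = 1,157,900 m³
S = 4,770,580 / 1,157,900 = 4.12 PSU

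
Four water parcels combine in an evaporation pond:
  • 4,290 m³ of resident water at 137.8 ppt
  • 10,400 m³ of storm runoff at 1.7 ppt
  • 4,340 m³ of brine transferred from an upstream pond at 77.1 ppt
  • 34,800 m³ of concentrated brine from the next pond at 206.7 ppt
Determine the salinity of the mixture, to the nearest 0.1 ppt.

151.2 ppt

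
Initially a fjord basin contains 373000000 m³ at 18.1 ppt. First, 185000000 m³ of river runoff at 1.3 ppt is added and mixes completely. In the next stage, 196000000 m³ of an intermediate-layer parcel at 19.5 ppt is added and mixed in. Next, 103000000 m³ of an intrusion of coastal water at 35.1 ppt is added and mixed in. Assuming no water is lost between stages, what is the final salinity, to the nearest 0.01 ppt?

Conserving salt mass:
Initial salt = 373,000,000×18.1 = 6,751,300,000
After stage 1: salt = 6,751,300,000 + 185,000,000×1.3 = 6,991,800,000; volume = 558,000,000 m³; S = 12.53 ppt
After stage 2: salt = 6,991,800,000 + 196,000,000×19.5 = 10,813,800,000; volume = 754,000,000 m³; S = 14.342 ppt
After stage 3: salt = 10,813,800,000 + 103,000,000×35.1 = 14,429,100,000; volume = 857,000,000 m³
S = 14,429,100,000 / 857,000,000 = 16.8368 ppt

16.84 ppt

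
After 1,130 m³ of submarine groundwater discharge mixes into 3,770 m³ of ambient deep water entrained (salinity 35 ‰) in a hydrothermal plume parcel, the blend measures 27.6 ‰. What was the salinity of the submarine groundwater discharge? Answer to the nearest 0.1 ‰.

2.9 ‰

Salt balance: 3,770×35 + 1,130×S = 4,900×27.6
131,950 + 1,130·S = 135,240
S = (135,240 − 131,950) / 1,130 = 2.9115 ‰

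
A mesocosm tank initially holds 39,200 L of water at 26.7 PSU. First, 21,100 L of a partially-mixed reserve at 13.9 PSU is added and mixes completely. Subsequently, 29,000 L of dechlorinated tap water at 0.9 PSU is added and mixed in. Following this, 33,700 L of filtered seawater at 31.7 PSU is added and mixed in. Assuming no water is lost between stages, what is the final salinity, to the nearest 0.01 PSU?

19.79 PSU

Total salt / total volume:
Initial salt = 39,200×26.7 = 1,046,640
After stage 1: salt = 1,046,640 + 21,100×13.9 = 1,339,930; volume = 60,300 L; S = 22.221 PSU
After stage 2: salt = 1,339,930 + 29,000×0.9 = 1,366,030; volume = 89,300 L; S = 15.297 PSU
After stage 3: salt = 1,366,030 + 33,700×31.7 = 2,434,320; volume = 123,000 L
S = 2,434,320 / 123,000 = 19.7912 PSU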